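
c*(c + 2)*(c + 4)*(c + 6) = c^4 + 12*c^3 + 44*c^2 + 48*c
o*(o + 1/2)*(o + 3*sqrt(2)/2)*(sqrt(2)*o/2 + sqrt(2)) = sqrt(2)*o^4/2 + 3*o^3/2 + 5*sqrt(2)*o^3/4 + sqrt(2)*o^2/2 + 15*o^2/4 + 3*o/2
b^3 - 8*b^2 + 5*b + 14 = (b - 7)*(b - 2)*(b + 1)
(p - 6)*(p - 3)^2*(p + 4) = p^4 - 8*p^3 - 3*p^2 + 126*p - 216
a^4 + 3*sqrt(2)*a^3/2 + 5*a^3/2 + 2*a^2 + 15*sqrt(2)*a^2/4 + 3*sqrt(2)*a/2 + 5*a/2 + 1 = (a + 1/2)*(a + 2)*(a + sqrt(2)/2)*(a + sqrt(2))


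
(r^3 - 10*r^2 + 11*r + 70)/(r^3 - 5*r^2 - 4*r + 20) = (r - 7)/(r - 2)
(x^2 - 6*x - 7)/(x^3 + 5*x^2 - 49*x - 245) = (x + 1)/(x^2 + 12*x + 35)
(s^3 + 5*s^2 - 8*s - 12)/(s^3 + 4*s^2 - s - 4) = (s^2 + 4*s - 12)/(s^2 + 3*s - 4)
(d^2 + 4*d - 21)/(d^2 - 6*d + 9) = (d + 7)/(d - 3)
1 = 1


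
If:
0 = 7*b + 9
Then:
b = -9/7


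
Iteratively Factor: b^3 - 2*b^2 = (b)*(b^2 - 2*b) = b*(b - 2)*(b)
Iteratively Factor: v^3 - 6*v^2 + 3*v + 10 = (v - 5)*(v^2 - v - 2) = (v - 5)*(v - 2)*(v + 1)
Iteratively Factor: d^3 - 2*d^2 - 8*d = (d + 2)*(d^2 - 4*d) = d*(d + 2)*(d - 4)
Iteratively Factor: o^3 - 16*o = (o)*(o^2 - 16) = o*(o + 4)*(o - 4)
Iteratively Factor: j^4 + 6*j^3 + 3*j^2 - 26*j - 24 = (j - 2)*(j^3 + 8*j^2 + 19*j + 12) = (j - 2)*(j + 4)*(j^2 + 4*j + 3) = (j - 2)*(j + 3)*(j + 4)*(j + 1)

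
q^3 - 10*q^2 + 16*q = q*(q - 8)*(q - 2)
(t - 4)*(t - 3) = t^2 - 7*t + 12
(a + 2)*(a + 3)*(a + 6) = a^3 + 11*a^2 + 36*a + 36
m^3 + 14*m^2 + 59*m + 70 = (m + 2)*(m + 5)*(m + 7)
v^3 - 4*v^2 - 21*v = v*(v - 7)*(v + 3)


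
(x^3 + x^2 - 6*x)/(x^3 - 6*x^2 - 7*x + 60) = x*(x - 2)/(x^2 - 9*x + 20)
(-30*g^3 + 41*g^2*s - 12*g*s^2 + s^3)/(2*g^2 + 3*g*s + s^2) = (-30*g^3 + 41*g^2*s - 12*g*s^2 + s^3)/(2*g^2 + 3*g*s + s^2)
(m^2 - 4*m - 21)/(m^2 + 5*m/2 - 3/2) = 2*(m - 7)/(2*m - 1)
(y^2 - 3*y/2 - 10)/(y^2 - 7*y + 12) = (y + 5/2)/(y - 3)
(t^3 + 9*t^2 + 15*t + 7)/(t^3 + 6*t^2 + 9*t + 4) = (t + 7)/(t + 4)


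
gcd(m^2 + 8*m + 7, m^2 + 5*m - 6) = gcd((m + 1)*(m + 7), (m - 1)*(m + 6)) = 1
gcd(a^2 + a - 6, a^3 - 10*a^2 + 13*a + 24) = 1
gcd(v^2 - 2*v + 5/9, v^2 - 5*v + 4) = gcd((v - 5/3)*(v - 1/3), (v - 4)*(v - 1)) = 1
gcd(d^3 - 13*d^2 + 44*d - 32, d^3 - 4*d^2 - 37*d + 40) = d^2 - 9*d + 8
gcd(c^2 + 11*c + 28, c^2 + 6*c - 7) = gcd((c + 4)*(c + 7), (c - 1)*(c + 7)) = c + 7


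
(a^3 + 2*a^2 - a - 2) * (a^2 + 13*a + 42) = a^5 + 15*a^4 + 67*a^3 + 69*a^2 - 68*a - 84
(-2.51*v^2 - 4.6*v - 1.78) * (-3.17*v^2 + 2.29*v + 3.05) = 7.9567*v^4 + 8.8341*v^3 - 12.5469*v^2 - 18.1062*v - 5.429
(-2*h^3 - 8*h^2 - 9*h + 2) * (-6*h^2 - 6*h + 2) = 12*h^5 + 60*h^4 + 98*h^3 + 26*h^2 - 30*h + 4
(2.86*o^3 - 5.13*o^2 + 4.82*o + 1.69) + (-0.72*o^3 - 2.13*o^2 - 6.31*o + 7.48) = 2.14*o^3 - 7.26*o^2 - 1.49*o + 9.17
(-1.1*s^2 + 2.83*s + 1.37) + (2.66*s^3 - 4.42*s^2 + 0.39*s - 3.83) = 2.66*s^3 - 5.52*s^2 + 3.22*s - 2.46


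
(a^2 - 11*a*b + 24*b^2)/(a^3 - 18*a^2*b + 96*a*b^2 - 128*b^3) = (a - 3*b)/(a^2 - 10*a*b + 16*b^2)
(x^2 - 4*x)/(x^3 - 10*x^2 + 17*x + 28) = x/(x^2 - 6*x - 7)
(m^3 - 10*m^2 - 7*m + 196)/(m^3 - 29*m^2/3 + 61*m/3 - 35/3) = 3*(m^2 - 3*m - 28)/(3*m^2 - 8*m + 5)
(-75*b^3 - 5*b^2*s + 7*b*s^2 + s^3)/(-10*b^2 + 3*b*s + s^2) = (-15*b^2 + 2*b*s + s^2)/(-2*b + s)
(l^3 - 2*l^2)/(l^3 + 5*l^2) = (l - 2)/(l + 5)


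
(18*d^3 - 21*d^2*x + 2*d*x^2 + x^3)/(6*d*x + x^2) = 3*d^2/x - 4*d + x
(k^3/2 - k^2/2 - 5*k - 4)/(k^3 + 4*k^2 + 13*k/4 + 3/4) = 2*(k^3 - k^2 - 10*k - 8)/(4*k^3 + 16*k^2 + 13*k + 3)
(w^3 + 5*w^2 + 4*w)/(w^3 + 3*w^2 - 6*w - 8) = w/(w - 2)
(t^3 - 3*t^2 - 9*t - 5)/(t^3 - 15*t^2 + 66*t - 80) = (t^2 + 2*t + 1)/(t^2 - 10*t + 16)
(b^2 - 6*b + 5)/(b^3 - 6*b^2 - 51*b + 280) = (b - 1)/(b^2 - b - 56)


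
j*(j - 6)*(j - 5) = j^3 - 11*j^2 + 30*j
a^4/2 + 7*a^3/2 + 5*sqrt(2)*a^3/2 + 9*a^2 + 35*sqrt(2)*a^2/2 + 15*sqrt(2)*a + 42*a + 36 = (a/2 + sqrt(2))*(a + 1)*(a + 6)*(a + 3*sqrt(2))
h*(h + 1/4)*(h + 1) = h^3 + 5*h^2/4 + h/4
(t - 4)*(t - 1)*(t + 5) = t^3 - 21*t + 20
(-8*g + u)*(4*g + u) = -32*g^2 - 4*g*u + u^2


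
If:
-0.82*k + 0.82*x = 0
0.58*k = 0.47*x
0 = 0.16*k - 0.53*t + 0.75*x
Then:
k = 0.00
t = 0.00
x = 0.00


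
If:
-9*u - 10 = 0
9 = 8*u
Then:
No Solution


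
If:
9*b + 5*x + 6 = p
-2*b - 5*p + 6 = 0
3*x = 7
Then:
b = -247/141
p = 268/141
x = 7/3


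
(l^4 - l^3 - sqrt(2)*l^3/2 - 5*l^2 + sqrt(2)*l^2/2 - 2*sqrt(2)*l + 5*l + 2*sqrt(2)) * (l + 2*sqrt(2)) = l^5 - l^4 + 3*sqrt(2)*l^4/2 - 7*l^3 - 3*sqrt(2)*l^3/2 - 12*sqrt(2)*l^2 + 7*l^2 - 8*l + 12*sqrt(2)*l + 8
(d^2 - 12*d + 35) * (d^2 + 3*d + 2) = d^4 - 9*d^3 + d^2 + 81*d + 70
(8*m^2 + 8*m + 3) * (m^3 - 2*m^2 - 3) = 8*m^5 - 8*m^4 - 13*m^3 - 30*m^2 - 24*m - 9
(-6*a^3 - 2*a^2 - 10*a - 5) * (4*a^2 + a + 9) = -24*a^5 - 14*a^4 - 96*a^3 - 48*a^2 - 95*a - 45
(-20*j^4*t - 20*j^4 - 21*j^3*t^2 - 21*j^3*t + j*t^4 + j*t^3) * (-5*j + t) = 100*j^5*t + 100*j^5 + 85*j^4*t^2 + 85*j^4*t - 21*j^3*t^3 - 21*j^3*t^2 - 5*j^2*t^4 - 5*j^2*t^3 + j*t^5 + j*t^4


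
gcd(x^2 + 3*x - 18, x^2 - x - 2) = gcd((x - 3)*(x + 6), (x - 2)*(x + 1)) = 1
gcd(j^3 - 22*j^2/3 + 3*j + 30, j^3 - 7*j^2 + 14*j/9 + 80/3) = j^2 - 13*j/3 - 10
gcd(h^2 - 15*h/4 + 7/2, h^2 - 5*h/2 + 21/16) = h - 7/4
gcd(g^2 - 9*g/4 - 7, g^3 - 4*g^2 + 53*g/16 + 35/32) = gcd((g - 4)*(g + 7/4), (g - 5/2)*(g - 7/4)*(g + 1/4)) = 1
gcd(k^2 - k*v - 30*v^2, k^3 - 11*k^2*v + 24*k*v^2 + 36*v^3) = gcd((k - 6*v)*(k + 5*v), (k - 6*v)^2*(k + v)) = -k + 6*v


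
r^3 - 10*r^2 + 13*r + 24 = (r - 8)*(r - 3)*(r + 1)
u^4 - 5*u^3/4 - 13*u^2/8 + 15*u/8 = u*(u - 3/2)*(u - 1)*(u + 5/4)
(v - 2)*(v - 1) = v^2 - 3*v + 2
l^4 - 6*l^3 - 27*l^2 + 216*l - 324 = (l - 6)*(l - 3)^2*(l + 6)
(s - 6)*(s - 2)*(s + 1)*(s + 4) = s^4 - 3*s^3 - 24*s^2 + 28*s + 48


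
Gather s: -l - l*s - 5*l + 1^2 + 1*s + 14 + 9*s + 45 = -6*l + s*(10 - l) + 60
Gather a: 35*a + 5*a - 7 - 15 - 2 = 40*a - 24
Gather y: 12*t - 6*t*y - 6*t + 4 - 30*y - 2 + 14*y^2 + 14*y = 6*t + 14*y^2 + y*(-6*t - 16) + 2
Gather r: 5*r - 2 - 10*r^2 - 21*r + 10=-10*r^2 - 16*r + 8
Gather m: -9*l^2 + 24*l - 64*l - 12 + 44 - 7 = -9*l^2 - 40*l + 25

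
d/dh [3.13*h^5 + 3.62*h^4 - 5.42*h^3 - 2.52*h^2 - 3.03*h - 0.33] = 15.65*h^4 + 14.48*h^3 - 16.26*h^2 - 5.04*h - 3.03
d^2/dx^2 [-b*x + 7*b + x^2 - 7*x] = 2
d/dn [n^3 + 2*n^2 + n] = 3*n^2 + 4*n + 1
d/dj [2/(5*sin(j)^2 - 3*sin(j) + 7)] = 2*(3 - 10*sin(j))*cos(j)/(5*sin(j)^2 - 3*sin(j) + 7)^2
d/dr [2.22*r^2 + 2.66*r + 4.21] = 4.44*r + 2.66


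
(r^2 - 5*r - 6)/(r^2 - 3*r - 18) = (r + 1)/(r + 3)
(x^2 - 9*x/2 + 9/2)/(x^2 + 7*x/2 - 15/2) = (x - 3)/(x + 5)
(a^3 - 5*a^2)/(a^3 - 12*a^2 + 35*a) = a/(a - 7)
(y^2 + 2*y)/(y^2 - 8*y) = (y + 2)/(y - 8)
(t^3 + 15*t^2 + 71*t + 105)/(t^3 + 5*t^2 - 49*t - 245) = (t + 3)/(t - 7)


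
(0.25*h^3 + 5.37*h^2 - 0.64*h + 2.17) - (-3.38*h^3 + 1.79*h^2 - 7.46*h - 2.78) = 3.63*h^3 + 3.58*h^2 + 6.82*h + 4.95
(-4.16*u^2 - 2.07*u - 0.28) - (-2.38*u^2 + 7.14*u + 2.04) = -1.78*u^2 - 9.21*u - 2.32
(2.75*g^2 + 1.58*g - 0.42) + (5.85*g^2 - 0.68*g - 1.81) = 8.6*g^2 + 0.9*g - 2.23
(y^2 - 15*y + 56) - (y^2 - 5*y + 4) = 52 - 10*y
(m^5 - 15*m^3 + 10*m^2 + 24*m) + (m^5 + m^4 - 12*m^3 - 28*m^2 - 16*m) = 2*m^5 + m^4 - 27*m^3 - 18*m^2 + 8*m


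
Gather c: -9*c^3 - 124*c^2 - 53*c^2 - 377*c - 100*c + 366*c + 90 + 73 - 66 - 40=-9*c^3 - 177*c^2 - 111*c + 57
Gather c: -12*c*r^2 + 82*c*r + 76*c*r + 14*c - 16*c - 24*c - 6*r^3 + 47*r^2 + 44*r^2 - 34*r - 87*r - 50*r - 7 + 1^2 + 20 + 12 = c*(-12*r^2 + 158*r - 26) - 6*r^3 + 91*r^2 - 171*r + 26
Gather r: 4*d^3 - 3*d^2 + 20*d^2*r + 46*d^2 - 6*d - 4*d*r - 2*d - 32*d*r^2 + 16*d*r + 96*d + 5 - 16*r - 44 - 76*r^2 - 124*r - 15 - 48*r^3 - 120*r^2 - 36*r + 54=4*d^3 + 43*d^2 + 88*d - 48*r^3 + r^2*(-32*d - 196) + r*(20*d^2 + 12*d - 176)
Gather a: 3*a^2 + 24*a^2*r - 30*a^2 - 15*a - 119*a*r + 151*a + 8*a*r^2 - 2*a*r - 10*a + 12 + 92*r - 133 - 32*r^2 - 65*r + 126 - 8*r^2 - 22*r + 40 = a^2*(24*r - 27) + a*(8*r^2 - 121*r + 126) - 40*r^2 + 5*r + 45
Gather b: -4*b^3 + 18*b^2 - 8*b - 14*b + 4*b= -4*b^3 + 18*b^2 - 18*b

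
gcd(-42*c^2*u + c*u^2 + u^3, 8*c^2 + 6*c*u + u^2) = 1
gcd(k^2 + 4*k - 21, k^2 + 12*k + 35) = k + 7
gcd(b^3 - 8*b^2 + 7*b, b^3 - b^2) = b^2 - b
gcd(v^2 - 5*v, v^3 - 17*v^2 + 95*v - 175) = v - 5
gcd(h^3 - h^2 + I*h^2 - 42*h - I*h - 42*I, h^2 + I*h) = h + I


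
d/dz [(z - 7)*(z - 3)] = 2*z - 10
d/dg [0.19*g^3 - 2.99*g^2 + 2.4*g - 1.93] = 0.57*g^2 - 5.98*g + 2.4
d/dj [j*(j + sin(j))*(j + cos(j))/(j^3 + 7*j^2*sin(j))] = (-(j + sin(j))*(j + cos(j))*(7*j*cos(j) + 3*j + 14*sin(j)) + (j + 7*sin(j))*(sqrt(2)*j^2*cos(j + pi/4) + 3*j^2 + 2*sqrt(2)*j*sin(j + pi/4) + j*cos(2*j) + sin(2*j)/2))/(j^2*(j + 7*sin(j))^2)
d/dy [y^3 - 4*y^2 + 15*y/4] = 3*y^2 - 8*y + 15/4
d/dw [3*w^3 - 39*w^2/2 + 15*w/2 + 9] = 9*w^2 - 39*w + 15/2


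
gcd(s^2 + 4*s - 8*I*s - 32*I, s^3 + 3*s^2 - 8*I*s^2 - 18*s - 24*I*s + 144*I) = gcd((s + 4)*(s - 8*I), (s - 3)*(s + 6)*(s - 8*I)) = s - 8*I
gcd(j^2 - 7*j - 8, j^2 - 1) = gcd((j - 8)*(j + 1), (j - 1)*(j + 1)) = j + 1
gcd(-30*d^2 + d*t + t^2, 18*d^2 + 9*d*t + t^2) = 6*d + t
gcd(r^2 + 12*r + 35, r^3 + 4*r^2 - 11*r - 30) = r + 5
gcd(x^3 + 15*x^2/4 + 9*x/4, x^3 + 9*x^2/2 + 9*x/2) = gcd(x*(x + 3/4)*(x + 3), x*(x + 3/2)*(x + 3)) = x^2 + 3*x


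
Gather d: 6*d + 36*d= 42*d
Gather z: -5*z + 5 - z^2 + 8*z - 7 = -z^2 + 3*z - 2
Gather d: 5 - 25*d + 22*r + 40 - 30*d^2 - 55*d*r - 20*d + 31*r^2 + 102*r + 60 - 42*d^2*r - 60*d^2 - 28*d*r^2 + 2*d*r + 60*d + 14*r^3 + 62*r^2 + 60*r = d^2*(-42*r - 90) + d*(-28*r^2 - 53*r + 15) + 14*r^3 + 93*r^2 + 184*r + 105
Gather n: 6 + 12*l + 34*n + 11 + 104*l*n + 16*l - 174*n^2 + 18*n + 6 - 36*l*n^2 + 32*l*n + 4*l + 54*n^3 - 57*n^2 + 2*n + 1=32*l + 54*n^3 + n^2*(-36*l - 231) + n*(136*l + 54) + 24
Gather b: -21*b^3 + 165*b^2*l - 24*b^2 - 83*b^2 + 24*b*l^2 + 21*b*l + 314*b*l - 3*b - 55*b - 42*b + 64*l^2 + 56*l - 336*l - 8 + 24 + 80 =-21*b^3 + b^2*(165*l - 107) + b*(24*l^2 + 335*l - 100) + 64*l^2 - 280*l + 96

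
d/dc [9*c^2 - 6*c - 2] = 18*c - 6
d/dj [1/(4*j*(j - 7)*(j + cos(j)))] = (j*(j - 7)*(sin(j) - 1) - j*(j + cos(j)) + (7 - j)*(j + cos(j)))/(4*j^2*(j - 7)^2*(j + cos(j))^2)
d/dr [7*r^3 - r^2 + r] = 21*r^2 - 2*r + 1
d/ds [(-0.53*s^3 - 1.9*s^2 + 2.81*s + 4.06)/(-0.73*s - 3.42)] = (0.7738*s^3 + 6.8248*s^2 + 12.996*s - 6.6464)/(0.5329*s^2 + 4.9932*s + 11.6964)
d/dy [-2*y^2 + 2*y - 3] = 2 - 4*y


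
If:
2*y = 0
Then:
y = 0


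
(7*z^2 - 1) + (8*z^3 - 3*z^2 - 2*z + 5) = 8*z^3 + 4*z^2 - 2*z + 4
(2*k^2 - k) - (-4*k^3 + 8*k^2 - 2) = 4*k^3 - 6*k^2 - k + 2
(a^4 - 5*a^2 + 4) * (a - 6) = a^5 - 6*a^4 - 5*a^3 + 30*a^2 + 4*a - 24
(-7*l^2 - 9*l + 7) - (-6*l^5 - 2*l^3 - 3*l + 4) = 6*l^5 + 2*l^3 - 7*l^2 - 6*l + 3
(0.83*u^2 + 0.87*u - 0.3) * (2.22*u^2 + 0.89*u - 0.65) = 1.8426*u^4 + 2.6701*u^3 - 0.4312*u^2 - 0.8325*u + 0.195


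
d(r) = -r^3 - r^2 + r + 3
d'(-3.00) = -20.00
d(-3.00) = 18.00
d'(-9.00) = -224.00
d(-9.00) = 642.00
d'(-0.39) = 1.32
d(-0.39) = 2.52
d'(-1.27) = -1.30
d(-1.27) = 2.17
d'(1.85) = -12.97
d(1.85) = -4.90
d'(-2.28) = -10.04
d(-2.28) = 7.37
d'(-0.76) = 0.79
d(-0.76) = 2.10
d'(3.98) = -54.48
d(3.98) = -71.91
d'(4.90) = -80.83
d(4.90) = -133.76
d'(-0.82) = 0.62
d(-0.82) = 2.06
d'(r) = -3*r^2 - 2*r + 1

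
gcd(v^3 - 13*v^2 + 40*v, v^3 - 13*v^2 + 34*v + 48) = v - 8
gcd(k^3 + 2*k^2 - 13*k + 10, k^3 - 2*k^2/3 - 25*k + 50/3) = k + 5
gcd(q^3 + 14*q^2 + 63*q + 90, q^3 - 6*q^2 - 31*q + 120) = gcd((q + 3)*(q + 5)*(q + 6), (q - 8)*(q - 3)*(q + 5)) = q + 5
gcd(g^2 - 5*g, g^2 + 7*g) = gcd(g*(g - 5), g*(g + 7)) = g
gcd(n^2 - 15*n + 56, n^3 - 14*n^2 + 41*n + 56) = n^2 - 15*n + 56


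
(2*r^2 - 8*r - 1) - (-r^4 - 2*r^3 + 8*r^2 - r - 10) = r^4 + 2*r^3 - 6*r^2 - 7*r + 9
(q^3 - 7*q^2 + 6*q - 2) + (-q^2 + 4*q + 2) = q^3 - 8*q^2 + 10*q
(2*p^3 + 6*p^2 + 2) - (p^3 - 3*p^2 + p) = p^3 + 9*p^2 - p + 2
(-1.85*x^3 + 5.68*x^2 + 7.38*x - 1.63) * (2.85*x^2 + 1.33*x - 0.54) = -5.2725*x^5 + 13.7275*x^4 + 29.5864*x^3 + 2.1027*x^2 - 6.1531*x + 0.8802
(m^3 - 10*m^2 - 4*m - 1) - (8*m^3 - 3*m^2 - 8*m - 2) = -7*m^3 - 7*m^2 + 4*m + 1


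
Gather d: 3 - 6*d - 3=-6*d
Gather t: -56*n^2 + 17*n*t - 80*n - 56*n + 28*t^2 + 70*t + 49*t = -56*n^2 - 136*n + 28*t^2 + t*(17*n + 119)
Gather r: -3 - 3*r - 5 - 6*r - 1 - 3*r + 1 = -12*r - 8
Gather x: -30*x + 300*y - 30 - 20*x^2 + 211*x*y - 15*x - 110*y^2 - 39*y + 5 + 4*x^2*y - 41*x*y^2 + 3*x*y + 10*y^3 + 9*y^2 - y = x^2*(4*y - 20) + x*(-41*y^2 + 214*y - 45) + 10*y^3 - 101*y^2 + 260*y - 25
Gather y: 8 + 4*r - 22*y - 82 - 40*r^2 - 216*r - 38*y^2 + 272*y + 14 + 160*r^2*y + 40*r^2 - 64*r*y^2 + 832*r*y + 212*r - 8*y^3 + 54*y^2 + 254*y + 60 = -8*y^3 + y^2*(16 - 64*r) + y*(160*r^2 + 832*r + 504)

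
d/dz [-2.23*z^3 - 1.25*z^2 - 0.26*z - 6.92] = -6.69*z^2 - 2.5*z - 0.26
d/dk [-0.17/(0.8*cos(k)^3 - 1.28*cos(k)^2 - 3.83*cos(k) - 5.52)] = (-0.408*cos(k)^2 + 0.4352*cos(k) + 0.6511)*sin(k)/(-0.8*cos(k)^3 + 1.28*cos(k)^2 + 3.83*cos(k) + 5.52)^2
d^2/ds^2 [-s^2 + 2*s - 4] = -2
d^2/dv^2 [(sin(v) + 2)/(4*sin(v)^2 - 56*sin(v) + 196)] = (-sin(v)^3 - 36*sin(v)^2 - 75*sin(v) + 40)/(4*(sin(v) - 7)^4)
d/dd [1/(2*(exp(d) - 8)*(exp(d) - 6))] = (7 - exp(d))*exp(d)/(exp(4*d) - 28*exp(3*d) + 292*exp(2*d) - 1344*exp(d) + 2304)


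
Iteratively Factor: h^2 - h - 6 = (h + 2)*(h - 3)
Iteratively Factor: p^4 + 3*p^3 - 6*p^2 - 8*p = (p + 1)*(p^3 + 2*p^2 - 8*p) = (p - 2)*(p + 1)*(p^2 + 4*p) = (p - 2)*(p + 1)*(p + 4)*(p)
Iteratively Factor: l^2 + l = (l)*(l + 1)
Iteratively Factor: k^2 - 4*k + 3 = (k - 3)*(k - 1)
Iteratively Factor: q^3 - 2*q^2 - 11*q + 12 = (q - 1)*(q^2 - q - 12) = (q - 4)*(q - 1)*(q + 3)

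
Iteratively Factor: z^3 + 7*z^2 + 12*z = (z + 4)*(z^2 + 3*z) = z*(z + 4)*(z + 3)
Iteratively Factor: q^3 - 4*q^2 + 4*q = (q)*(q^2 - 4*q + 4) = q*(q - 2)*(q - 2)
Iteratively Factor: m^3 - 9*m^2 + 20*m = (m - 5)*(m^2 - 4*m) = m*(m - 5)*(m - 4)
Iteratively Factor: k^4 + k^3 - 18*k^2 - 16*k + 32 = (k - 1)*(k^3 + 2*k^2 - 16*k - 32) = (k - 1)*(k + 2)*(k^2 - 16) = (k - 1)*(k + 2)*(k + 4)*(k - 4)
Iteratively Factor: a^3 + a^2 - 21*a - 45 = (a + 3)*(a^2 - 2*a - 15) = (a + 3)^2*(a - 5)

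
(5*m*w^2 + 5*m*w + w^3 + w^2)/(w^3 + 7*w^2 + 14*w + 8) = w*(5*m + w)/(w^2 + 6*w + 8)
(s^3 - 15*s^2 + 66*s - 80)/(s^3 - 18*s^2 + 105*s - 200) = (s - 2)/(s - 5)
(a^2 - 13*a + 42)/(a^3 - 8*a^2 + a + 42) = (a - 6)/(a^2 - a - 6)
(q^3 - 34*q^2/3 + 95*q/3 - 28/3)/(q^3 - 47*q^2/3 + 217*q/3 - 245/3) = (3*q^2 - 13*q + 4)/(3*q^2 - 26*q + 35)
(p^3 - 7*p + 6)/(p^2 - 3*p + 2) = p + 3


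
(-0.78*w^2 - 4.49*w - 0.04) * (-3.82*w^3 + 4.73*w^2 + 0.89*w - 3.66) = 2.9796*w^5 + 13.4624*w^4 - 21.7791*w^3 - 1.3305*w^2 + 16.3978*w + 0.1464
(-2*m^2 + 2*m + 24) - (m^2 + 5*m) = -3*m^2 - 3*m + 24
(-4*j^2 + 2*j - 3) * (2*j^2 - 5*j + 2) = -8*j^4 + 24*j^3 - 24*j^2 + 19*j - 6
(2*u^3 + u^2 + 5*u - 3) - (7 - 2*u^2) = 2*u^3 + 3*u^2 + 5*u - 10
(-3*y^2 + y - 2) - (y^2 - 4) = -4*y^2 + y + 2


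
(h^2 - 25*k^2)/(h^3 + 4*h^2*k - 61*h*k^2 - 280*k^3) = (h - 5*k)/(h^2 - h*k - 56*k^2)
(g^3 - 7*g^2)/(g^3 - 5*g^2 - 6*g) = g*(7 - g)/(-g^2 + 5*g + 6)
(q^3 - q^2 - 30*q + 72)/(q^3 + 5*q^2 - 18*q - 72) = (q - 3)/(q + 3)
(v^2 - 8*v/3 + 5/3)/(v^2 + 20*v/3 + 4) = (3*v^2 - 8*v + 5)/(3*v^2 + 20*v + 12)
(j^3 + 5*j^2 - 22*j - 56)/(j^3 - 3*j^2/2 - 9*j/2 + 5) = 2*(j^2 + 3*j - 28)/(2*j^2 - 7*j + 5)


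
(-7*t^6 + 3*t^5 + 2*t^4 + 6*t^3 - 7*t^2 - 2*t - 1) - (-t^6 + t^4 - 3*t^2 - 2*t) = -6*t^6 + 3*t^5 + t^4 + 6*t^3 - 4*t^2 - 1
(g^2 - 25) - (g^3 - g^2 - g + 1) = -g^3 + 2*g^2 + g - 26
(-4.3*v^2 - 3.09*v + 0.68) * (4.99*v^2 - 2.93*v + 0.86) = -21.457*v^4 - 2.8201*v^3 + 8.7489*v^2 - 4.6498*v + 0.5848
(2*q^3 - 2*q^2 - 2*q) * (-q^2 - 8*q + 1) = -2*q^5 - 14*q^4 + 20*q^3 + 14*q^2 - 2*q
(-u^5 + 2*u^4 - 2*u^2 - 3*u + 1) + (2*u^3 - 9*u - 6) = -u^5 + 2*u^4 + 2*u^3 - 2*u^2 - 12*u - 5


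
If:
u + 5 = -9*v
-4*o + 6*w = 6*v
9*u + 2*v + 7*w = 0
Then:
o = 108*w/79 + 135/158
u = 10/79 - 63*w/79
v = 7*w/79 - 45/79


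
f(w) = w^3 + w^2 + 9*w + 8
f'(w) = 3*w^2 + 2*w + 9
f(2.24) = 44.42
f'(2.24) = 28.53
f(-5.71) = -196.96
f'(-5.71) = 95.39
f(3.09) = 74.86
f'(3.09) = 43.82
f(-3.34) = -48.16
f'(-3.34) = 35.79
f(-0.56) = 3.10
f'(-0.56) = 8.82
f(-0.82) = 0.74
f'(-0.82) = 9.38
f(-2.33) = -20.19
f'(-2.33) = 20.63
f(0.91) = 17.77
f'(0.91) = 13.30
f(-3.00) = -37.00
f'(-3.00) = 30.00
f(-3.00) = -37.00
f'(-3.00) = 30.00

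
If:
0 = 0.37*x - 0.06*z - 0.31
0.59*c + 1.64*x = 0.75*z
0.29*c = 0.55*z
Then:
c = -4.10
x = 0.49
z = -2.16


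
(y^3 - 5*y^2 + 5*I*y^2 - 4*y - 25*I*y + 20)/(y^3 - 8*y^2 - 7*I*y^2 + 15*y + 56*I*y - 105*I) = (y^2 + 5*I*y - 4)/(y^2 - y*(3 + 7*I) + 21*I)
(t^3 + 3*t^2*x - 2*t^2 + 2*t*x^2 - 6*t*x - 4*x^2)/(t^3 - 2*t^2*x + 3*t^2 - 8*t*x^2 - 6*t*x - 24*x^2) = (-t^2 - t*x + 2*t + 2*x)/(-t^2 + 4*t*x - 3*t + 12*x)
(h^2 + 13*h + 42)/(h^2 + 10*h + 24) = (h + 7)/(h + 4)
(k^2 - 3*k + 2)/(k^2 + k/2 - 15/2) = 2*(k^2 - 3*k + 2)/(2*k^2 + k - 15)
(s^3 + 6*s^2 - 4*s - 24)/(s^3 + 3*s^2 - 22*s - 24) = (s^2 - 4)/(s^2 - 3*s - 4)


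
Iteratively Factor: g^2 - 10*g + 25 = (g - 5)*(g - 5)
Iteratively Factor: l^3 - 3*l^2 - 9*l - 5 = (l + 1)*(l^2 - 4*l - 5) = (l - 5)*(l + 1)*(l + 1)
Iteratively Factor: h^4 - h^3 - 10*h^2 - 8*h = (h + 1)*(h^3 - 2*h^2 - 8*h) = (h + 1)*(h + 2)*(h^2 - 4*h) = h*(h + 1)*(h + 2)*(h - 4)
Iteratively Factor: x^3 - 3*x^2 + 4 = (x - 2)*(x^2 - x - 2) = (x - 2)*(x + 1)*(x - 2)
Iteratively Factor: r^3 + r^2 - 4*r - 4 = (r - 2)*(r^2 + 3*r + 2) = (r - 2)*(r + 1)*(r + 2)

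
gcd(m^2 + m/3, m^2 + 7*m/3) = m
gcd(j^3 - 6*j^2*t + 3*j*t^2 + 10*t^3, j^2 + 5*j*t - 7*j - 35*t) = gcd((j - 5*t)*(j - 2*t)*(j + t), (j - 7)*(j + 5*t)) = 1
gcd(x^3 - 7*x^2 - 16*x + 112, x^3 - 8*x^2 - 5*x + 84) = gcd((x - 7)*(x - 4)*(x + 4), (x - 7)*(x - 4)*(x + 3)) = x^2 - 11*x + 28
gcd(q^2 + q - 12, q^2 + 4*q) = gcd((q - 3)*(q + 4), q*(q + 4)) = q + 4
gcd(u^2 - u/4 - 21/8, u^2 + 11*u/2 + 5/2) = 1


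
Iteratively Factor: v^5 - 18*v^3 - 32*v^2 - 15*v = (v + 3)*(v^4 - 3*v^3 - 9*v^2 - 5*v) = (v + 1)*(v + 3)*(v^3 - 4*v^2 - 5*v) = (v + 1)^2*(v + 3)*(v^2 - 5*v) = (v - 5)*(v + 1)^2*(v + 3)*(v)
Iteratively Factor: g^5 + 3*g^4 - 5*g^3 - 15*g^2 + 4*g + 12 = (g - 2)*(g^4 + 5*g^3 + 5*g^2 - 5*g - 6) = (g - 2)*(g - 1)*(g^3 + 6*g^2 + 11*g + 6) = (g - 2)*(g - 1)*(g + 1)*(g^2 + 5*g + 6) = (g - 2)*(g - 1)*(g + 1)*(g + 2)*(g + 3)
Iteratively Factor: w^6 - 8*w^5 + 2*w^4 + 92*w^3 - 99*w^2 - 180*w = (w + 3)*(w^5 - 11*w^4 + 35*w^3 - 13*w^2 - 60*w) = (w - 5)*(w + 3)*(w^4 - 6*w^3 + 5*w^2 + 12*w) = (w - 5)*(w + 1)*(w + 3)*(w^3 - 7*w^2 + 12*w) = (w - 5)*(w - 4)*(w + 1)*(w + 3)*(w^2 - 3*w) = (w - 5)*(w - 4)*(w - 3)*(w + 1)*(w + 3)*(w)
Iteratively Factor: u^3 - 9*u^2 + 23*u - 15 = (u - 3)*(u^2 - 6*u + 5) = (u - 5)*(u - 3)*(u - 1)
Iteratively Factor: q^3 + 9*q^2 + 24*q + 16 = (q + 4)*(q^2 + 5*q + 4) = (q + 4)^2*(q + 1)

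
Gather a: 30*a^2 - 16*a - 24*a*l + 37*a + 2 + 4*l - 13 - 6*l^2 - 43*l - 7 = 30*a^2 + a*(21 - 24*l) - 6*l^2 - 39*l - 18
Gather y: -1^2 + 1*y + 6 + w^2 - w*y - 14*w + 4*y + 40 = w^2 - 14*w + y*(5 - w) + 45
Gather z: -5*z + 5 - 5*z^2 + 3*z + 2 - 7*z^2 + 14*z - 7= -12*z^2 + 12*z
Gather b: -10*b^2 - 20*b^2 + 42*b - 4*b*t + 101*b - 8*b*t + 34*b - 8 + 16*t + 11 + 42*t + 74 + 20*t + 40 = -30*b^2 + b*(177 - 12*t) + 78*t + 117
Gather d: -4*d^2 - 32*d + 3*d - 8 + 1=-4*d^2 - 29*d - 7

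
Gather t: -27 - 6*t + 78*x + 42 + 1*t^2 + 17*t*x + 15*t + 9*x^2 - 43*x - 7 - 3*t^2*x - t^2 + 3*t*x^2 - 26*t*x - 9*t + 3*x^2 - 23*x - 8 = -3*t^2*x + t*(3*x^2 - 9*x) + 12*x^2 + 12*x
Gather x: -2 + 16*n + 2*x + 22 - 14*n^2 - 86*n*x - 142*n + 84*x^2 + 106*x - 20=-14*n^2 - 126*n + 84*x^2 + x*(108 - 86*n)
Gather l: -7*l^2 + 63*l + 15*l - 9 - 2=-7*l^2 + 78*l - 11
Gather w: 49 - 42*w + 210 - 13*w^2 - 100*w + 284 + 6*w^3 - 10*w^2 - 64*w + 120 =6*w^3 - 23*w^2 - 206*w + 663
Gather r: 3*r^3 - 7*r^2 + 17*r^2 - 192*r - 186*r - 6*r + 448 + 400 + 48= 3*r^3 + 10*r^2 - 384*r + 896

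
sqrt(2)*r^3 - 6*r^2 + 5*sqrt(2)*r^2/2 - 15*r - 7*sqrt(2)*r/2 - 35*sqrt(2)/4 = (r + 5/2)*(r - 7*sqrt(2)/2)*(sqrt(2)*r + 1)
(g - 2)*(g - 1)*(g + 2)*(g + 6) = g^4 + 5*g^3 - 10*g^2 - 20*g + 24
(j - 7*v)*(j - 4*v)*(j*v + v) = j^3*v - 11*j^2*v^2 + j^2*v + 28*j*v^3 - 11*j*v^2 + 28*v^3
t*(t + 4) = t^2 + 4*t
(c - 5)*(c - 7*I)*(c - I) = c^3 - 5*c^2 - 8*I*c^2 - 7*c + 40*I*c + 35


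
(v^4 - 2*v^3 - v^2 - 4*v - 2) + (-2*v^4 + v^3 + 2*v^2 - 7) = -v^4 - v^3 + v^2 - 4*v - 9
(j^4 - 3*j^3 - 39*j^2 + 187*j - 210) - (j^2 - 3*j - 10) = j^4 - 3*j^3 - 40*j^2 + 190*j - 200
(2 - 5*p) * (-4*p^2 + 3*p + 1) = 20*p^3 - 23*p^2 + p + 2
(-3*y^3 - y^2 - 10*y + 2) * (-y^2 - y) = 3*y^5 + 4*y^4 + 11*y^3 + 8*y^2 - 2*y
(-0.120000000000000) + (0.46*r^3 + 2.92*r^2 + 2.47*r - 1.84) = 0.46*r^3 + 2.92*r^2 + 2.47*r - 1.96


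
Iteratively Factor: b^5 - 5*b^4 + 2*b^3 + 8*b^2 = (b - 2)*(b^4 - 3*b^3 - 4*b^2) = b*(b - 2)*(b^3 - 3*b^2 - 4*b) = b*(b - 2)*(b + 1)*(b^2 - 4*b) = b*(b - 4)*(b - 2)*(b + 1)*(b)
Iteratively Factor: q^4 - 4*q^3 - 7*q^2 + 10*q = (q - 5)*(q^3 + q^2 - 2*q) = q*(q - 5)*(q^2 + q - 2) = q*(q - 5)*(q - 1)*(q + 2)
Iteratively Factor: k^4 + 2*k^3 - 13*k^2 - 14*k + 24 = (k - 1)*(k^3 + 3*k^2 - 10*k - 24) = (k - 1)*(k + 4)*(k^2 - k - 6) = (k - 3)*(k - 1)*(k + 4)*(k + 2)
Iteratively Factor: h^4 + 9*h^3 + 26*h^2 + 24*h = (h + 3)*(h^3 + 6*h^2 + 8*h) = h*(h + 3)*(h^2 + 6*h + 8) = h*(h + 3)*(h + 4)*(h + 2)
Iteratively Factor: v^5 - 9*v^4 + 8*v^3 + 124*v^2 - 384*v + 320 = (v + 4)*(v^4 - 13*v^3 + 60*v^2 - 116*v + 80) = (v - 4)*(v + 4)*(v^3 - 9*v^2 + 24*v - 20) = (v - 4)*(v - 2)*(v + 4)*(v^2 - 7*v + 10) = (v - 4)*(v - 2)^2*(v + 4)*(v - 5)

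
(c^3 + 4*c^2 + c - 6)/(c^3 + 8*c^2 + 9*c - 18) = (c + 2)/(c + 6)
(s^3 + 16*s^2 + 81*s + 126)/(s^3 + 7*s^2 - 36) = (s + 7)/(s - 2)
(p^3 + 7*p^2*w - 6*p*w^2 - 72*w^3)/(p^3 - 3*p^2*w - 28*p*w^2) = (p^2 + 3*p*w - 18*w^2)/(p*(p - 7*w))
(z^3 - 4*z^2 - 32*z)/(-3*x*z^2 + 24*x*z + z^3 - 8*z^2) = (-z - 4)/(3*x - z)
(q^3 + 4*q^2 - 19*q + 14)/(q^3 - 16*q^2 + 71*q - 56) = (q^2 + 5*q - 14)/(q^2 - 15*q + 56)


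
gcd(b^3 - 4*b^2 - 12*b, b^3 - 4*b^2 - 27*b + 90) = b - 6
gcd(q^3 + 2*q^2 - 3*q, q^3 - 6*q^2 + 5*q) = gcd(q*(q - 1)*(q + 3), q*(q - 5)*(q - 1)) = q^2 - q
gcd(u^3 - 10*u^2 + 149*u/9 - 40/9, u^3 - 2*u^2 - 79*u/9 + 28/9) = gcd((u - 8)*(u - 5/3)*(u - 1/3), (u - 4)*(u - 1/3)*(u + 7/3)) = u - 1/3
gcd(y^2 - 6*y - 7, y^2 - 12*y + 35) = y - 7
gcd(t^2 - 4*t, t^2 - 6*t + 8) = t - 4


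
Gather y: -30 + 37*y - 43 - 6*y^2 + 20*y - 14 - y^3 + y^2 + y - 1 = -y^3 - 5*y^2 + 58*y - 88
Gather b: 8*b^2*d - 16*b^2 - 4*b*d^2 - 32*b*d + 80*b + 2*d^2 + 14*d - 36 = b^2*(8*d - 16) + b*(-4*d^2 - 32*d + 80) + 2*d^2 + 14*d - 36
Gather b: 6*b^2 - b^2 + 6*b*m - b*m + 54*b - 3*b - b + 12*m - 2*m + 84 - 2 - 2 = 5*b^2 + b*(5*m + 50) + 10*m + 80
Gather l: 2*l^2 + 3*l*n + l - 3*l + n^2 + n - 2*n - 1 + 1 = 2*l^2 + l*(3*n - 2) + n^2 - n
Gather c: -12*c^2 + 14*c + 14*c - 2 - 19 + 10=-12*c^2 + 28*c - 11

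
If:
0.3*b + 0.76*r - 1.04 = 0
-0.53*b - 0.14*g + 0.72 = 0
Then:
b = 3.46666666666667 - 2.53333333333333*r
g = 9.59047619047619*r - 7.98095238095238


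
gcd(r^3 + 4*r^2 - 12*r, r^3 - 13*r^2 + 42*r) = r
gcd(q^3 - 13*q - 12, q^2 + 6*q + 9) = q + 3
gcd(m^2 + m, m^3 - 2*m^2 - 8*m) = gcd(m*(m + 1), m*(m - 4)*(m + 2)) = m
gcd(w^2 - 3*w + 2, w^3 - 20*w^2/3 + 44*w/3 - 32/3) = w - 2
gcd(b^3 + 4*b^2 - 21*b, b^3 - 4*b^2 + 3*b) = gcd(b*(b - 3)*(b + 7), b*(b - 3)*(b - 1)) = b^2 - 3*b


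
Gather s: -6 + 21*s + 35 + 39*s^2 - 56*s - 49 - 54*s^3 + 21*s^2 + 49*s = -54*s^3 + 60*s^2 + 14*s - 20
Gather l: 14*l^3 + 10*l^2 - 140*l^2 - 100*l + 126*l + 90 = 14*l^3 - 130*l^2 + 26*l + 90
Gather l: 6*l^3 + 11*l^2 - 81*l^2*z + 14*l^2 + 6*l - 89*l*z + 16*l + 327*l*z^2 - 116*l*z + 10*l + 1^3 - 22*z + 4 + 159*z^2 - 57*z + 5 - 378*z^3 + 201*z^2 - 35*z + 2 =6*l^3 + l^2*(25 - 81*z) + l*(327*z^2 - 205*z + 32) - 378*z^3 + 360*z^2 - 114*z + 12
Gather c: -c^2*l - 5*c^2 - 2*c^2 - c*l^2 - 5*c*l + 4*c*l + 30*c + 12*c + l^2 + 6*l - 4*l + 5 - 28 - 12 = c^2*(-l - 7) + c*(-l^2 - l + 42) + l^2 + 2*l - 35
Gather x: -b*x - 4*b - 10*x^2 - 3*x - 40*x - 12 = -4*b - 10*x^2 + x*(-b - 43) - 12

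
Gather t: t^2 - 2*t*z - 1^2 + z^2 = t^2 - 2*t*z + z^2 - 1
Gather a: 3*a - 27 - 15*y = 3*a - 15*y - 27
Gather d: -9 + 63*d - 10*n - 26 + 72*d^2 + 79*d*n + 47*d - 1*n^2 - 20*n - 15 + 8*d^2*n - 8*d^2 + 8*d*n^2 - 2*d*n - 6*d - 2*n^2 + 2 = d^2*(8*n + 64) + d*(8*n^2 + 77*n + 104) - 3*n^2 - 30*n - 48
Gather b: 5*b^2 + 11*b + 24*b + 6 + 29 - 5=5*b^2 + 35*b + 30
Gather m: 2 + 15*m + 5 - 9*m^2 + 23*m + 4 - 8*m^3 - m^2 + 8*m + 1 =-8*m^3 - 10*m^2 + 46*m + 12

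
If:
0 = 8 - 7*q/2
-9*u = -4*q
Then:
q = 16/7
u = 64/63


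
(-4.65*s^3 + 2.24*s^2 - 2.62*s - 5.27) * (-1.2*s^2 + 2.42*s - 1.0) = 5.58*s^5 - 13.941*s^4 + 13.2148*s^3 - 2.2564*s^2 - 10.1334*s + 5.27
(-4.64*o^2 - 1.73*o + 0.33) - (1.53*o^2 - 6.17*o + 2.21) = -6.17*o^2 + 4.44*o - 1.88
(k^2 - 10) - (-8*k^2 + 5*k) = 9*k^2 - 5*k - 10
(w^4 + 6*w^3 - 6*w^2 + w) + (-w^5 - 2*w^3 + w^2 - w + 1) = -w^5 + w^4 + 4*w^3 - 5*w^2 + 1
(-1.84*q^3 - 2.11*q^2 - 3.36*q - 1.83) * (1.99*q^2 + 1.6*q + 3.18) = -3.6616*q^5 - 7.1429*q^4 - 15.9136*q^3 - 15.7275*q^2 - 13.6128*q - 5.8194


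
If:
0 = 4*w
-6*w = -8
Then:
No Solution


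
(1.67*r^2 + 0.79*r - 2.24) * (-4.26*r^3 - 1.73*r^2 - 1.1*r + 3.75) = -7.1142*r^5 - 6.2545*r^4 + 6.3387*r^3 + 9.2687*r^2 + 5.4265*r - 8.4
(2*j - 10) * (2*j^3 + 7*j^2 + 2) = 4*j^4 - 6*j^3 - 70*j^2 + 4*j - 20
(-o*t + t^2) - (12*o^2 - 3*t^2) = -12*o^2 - o*t + 4*t^2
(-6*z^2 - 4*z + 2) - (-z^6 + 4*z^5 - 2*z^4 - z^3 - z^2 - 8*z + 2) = z^6 - 4*z^5 + 2*z^4 + z^3 - 5*z^2 + 4*z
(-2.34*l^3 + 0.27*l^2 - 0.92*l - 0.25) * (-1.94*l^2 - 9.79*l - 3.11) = 4.5396*l^5 + 22.3848*l^4 + 6.4189*l^3 + 8.6521*l^2 + 5.3087*l + 0.7775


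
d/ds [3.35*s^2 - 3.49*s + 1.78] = 6.7*s - 3.49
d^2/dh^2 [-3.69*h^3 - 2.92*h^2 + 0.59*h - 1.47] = -22.14*h - 5.84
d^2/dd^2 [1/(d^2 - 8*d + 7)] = 2*(-d^2 + 8*d + 4*(d - 4)^2 - 7)/(d^2 - 8*d + 7)^3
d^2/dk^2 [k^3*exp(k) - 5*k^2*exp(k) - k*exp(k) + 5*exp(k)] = (k^3 + k^2 - 15*k - 7)*exp(k)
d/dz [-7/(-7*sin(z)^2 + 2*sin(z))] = 14*(-7/tan(z) + cos(z)/sin(z)^2)/(7*sin(z) - 2)^2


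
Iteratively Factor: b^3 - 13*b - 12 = (b + 1)*(b^2 - b - 12) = (b + 1)*(b + 3)*(b - 4)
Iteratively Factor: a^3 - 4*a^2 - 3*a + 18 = (a + 2)*(a^2 - 6*a + 9) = (a - 3)*(a + 2)*(a - 3)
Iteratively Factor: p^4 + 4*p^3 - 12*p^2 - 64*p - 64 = (p + 4)*(p^3 - 12*p - 16) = (p - 4)*(p + 4)*(p^2 + 4*p + 4) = (p - 4)*(p + 2)*(p + 4)*(p + 2)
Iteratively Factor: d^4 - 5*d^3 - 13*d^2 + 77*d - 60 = (d - 5)*(d^3 - 13*d + 12) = (d - 5)*(d + 4)*(d^2 - 4*d + 3) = (d - 5)*(d - 1)*(d + 4)*(d - 3)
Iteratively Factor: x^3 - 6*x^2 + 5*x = (x)*(x^2 - 6*x + 5) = x*(x - 1)*(x - 5)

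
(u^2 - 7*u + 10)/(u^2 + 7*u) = (u^2 - 7*u + 10)/(u*(u + 7))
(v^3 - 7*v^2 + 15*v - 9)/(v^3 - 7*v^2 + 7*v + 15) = (v^2 - 4*v + 3)/(v^2 - 4*v - 5)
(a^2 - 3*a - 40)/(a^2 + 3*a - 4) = (a^2 - 3*a - 40)/(a^2 + 3*a - 4)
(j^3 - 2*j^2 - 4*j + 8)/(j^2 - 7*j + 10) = (j^2 - 4)/(j - 5)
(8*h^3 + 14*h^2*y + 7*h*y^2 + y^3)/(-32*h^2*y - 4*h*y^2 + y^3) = (2*h^2 + 3*h*y + y^2)/(y*(-8*h + y))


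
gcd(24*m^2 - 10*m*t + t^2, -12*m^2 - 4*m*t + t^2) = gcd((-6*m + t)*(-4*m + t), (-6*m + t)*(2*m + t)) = -6*m + t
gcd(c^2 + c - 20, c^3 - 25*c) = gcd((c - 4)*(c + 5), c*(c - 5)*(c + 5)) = c + 5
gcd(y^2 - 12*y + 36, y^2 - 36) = y - 6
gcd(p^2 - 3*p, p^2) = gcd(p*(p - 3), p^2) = p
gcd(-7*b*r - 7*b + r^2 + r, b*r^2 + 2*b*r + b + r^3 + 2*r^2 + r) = r + 1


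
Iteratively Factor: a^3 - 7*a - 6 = (a + 1)*(a^2 - a - 6) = (a - 3)*(a + 1)*(a + 2)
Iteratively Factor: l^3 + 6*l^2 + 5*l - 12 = (l - 1)*(l^2 + 7*l + 12) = (l - 1)*(l + 3)*(l + 4)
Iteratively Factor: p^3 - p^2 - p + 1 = (p + 1)*(p^2 - 2*p + 1) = (p - 1)*(p + 1)*(p - 1)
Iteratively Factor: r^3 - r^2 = (r - 1)*(r^2) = r*(r - 1)*(r)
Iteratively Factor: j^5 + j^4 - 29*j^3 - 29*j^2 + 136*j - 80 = (j + 4)*(j^4 - 3*j^3 - 17*j^2 + 39*j - 20) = (j - 5)*(j + 4)*(j^3 + 2*j^2 - 7*j + 4) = (j - 5)*(j + 4)^2*(j^2 - 2*j + 1) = (j - 5)*(j - 1)*(j + 4)^2*(j - 1)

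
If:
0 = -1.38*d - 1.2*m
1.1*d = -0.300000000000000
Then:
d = -0.27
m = 0.31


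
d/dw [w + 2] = 1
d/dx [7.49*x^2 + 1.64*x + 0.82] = 14.98*x + 1.64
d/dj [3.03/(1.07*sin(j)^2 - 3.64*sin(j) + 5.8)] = (11.0292 - 6.4842*sin(j))*cos(j)/(1.07*sin(j)^2 - 3.64*sin(j) + 5.8)^2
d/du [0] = 0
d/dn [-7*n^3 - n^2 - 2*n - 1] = -21*n^2 - 2*n - 2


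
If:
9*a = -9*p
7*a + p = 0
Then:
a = 0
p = 0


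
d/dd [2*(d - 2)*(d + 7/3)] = 4*d + 2/3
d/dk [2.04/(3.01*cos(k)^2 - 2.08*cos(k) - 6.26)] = (12.2808*cos(k) - 4.2432)*sin(k)/(-3.01*cos(k)^2 + 2.08*cos(k) + 6.26)^2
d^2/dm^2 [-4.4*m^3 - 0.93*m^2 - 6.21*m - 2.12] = -26.4*m - 1.86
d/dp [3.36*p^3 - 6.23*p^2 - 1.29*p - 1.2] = 10.08*p^2 - 12.46*p - 1.29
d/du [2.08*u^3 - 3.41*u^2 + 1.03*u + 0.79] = 6.24*u^2 - 6.82*u + 1.03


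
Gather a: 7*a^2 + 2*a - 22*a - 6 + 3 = 7*a^2 - 20*a - 3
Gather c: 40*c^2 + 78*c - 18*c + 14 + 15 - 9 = 40*c^2 + 60*c + 20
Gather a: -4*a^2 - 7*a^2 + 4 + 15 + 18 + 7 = 44 - 11*a^2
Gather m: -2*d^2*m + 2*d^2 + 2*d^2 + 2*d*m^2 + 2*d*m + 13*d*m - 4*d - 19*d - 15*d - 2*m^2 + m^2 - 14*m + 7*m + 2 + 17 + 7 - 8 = 4*d^2 - 38*d + m^2*(2*d - 1) + m*(-2*d^2 + 15*d - 7) + 18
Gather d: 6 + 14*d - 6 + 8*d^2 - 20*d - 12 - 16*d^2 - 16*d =-8*d^2 - 22*d - 12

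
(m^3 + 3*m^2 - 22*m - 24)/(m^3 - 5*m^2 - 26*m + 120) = (m^2 + 7*m + 6)/(m^2 - m - 30)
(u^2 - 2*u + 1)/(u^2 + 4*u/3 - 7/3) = 3*(u - 1)/(3*u + 7)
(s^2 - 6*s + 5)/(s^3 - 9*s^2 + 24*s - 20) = (s - 1)/(s^2 - 4*s + 4)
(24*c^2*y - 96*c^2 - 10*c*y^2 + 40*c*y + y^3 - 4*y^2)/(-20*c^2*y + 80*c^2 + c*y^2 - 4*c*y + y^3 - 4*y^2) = (-6*c + y)/(5*c + y)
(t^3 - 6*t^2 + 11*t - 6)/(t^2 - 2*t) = t - 4 + 3/t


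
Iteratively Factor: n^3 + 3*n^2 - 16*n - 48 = (n + 3)*(n^2 - 16) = (n + 3)*(n + 4)*(n - 4)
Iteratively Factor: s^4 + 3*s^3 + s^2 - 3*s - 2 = (s + 1)*(s^3 + 2*s^2 - s - 2) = (s + 1)^2*(s^2 + s - 2) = (s - 1)*(s + 1)^2*(s + 2)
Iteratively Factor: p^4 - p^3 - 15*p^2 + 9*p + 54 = (p - 3)*(p^3 + 2*p^2 - 9*p - 18) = (p - 3)*(p + 3)*(p^2 - p - 6) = (p - 3)*(p + 2)*(p + 3)*(p - 3)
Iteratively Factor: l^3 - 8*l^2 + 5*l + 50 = (l + 2)*(l^2 - 10*l + 25) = (l - 5)*(l + 2)*(l - 5)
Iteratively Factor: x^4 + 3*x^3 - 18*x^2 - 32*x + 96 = (x + 4)*(x^3 - x^2 - 14*x + 24) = (x - 3)*(x + 4)*(x^2 + 2*x - 8) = (x - 3)*(x + 4)^2*(x - 2)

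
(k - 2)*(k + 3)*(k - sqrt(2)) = k^3 - sqrt(2)*k^2 + k^2 - 6*k - sqrt(2)*k + 6*sqrt(2)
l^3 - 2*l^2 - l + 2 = (l - 2)*(l - 1)*(l + 1)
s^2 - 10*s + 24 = (s - 6)*(s - 4)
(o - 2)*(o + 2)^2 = o^3 + 2*o^2 - 4*o - 8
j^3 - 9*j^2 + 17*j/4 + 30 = (j - 8)*(j - 5/2)*(j + 3/2)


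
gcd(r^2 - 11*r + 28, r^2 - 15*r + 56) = r - 7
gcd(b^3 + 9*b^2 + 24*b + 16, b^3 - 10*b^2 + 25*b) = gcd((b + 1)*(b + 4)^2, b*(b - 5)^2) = 1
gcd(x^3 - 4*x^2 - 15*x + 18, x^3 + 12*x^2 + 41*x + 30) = 1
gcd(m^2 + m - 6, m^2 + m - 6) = m^2 + m - 6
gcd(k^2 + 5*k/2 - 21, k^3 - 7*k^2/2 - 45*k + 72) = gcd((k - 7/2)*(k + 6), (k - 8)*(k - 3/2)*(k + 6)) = k + 6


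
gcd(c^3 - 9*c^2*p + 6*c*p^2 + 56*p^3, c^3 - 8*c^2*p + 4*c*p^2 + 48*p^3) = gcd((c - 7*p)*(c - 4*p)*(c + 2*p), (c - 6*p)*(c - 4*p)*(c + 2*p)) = -c^2 + 2*c*p + 8*p^2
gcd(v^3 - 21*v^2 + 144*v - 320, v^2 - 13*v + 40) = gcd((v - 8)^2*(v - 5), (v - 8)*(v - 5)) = v^2 - 13*v + 40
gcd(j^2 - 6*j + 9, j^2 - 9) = j - 3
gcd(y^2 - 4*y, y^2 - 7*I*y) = y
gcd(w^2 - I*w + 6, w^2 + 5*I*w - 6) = w + 2*I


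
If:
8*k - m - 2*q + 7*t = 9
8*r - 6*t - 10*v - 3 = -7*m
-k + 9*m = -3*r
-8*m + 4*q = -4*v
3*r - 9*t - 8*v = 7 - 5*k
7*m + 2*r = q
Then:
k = 684/577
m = 139/577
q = 595/577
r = -189/577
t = 150/577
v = -317/577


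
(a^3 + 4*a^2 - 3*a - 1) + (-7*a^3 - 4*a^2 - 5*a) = -6*a^3 - 8*a - 1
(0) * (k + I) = 0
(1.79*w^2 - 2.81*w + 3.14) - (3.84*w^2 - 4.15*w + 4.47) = -2.05*w^2 + 1.34*w - 1.33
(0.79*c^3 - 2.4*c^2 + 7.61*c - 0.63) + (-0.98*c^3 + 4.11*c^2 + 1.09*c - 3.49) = -0.19*c^3 + 1.71*c^2 + 8.7*c - 4.12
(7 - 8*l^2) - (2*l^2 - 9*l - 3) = -10*l^2 + 9*l + 10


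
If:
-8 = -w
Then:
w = 8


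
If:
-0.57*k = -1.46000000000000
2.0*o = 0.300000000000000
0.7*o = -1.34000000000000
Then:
No Solution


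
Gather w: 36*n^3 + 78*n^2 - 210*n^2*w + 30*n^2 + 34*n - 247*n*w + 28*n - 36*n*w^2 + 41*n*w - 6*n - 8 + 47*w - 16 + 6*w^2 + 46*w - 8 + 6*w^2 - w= 36*n^3 + 108*n^2 + 56*n + w^2*(12 - 36*n) + w*(-210*n^2 - 206*n + 92) - 32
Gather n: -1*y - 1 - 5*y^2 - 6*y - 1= -5*y^2 - 7*y - 2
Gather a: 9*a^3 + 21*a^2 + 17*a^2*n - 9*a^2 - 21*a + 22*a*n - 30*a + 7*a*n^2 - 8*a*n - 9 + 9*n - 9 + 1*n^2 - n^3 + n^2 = 9*a^3 + a^2*(17*n + 12) + a*(7*n^2 + 14*n - 51) - n^3 + 2*n^2 + 9*n - 18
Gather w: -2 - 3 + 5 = 0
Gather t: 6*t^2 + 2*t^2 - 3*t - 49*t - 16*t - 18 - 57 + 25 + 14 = 8*t^2 - 68*t - 36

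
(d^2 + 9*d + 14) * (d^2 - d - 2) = d^4 + 8*d^3 + 3*d^2 - 32*d - 28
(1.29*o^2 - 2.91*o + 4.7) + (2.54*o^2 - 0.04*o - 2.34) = 3.83*o^2 - 2.95*o + 2.36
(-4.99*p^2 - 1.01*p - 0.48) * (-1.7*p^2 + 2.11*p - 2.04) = 8.483*p^4 - 8.8119*p^3 + 8.8645*p^2 + 1.0476*p + 0.9792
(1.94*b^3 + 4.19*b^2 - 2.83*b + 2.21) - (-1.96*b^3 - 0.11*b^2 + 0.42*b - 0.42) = 3.9*b^3 + 4.3*b^2 - 3.25*b + 2.63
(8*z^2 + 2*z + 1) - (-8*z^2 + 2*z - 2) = 16*z^2 + 3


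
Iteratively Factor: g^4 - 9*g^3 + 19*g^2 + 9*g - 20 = (g - 1)*(g^3 - 8*g^2 + 11*g + 20) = (g - 4)*(g - 1)*(g^2 - 4*g - 5) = (g - 5)*(g - 4)*(g - 1)*(g + 1)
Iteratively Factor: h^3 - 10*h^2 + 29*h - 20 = (h - 1)*(h^2 - 9*h + 20) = (h - 4)*(h - 1)*(h - 5)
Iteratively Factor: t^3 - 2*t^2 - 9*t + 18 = (t + 3)*(t^2 - 5*t + 6) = (t - 3)*(t + 3)*(t - 2)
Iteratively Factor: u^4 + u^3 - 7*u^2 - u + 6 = (u + 1)*(u^3 - 7*u + 6) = (u - 2)*(u + 1)*(u^2 + 2*u - 3) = (u - 2)*(u - 1)*(u + 1)*(u + 3)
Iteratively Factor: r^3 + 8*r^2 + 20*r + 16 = (r + 2)*(r^2 + 6*r + 8) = (r + 2)*(r + 4)*(r + 2)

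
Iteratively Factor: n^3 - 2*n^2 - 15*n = (n + 3)*(n^2 - 5*n) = n*(n + 3)*(n - 5)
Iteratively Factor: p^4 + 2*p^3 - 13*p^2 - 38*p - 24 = (p + 2)*(p^3 - 13*p - 12) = (p - 4)*(p + 2)*(p^2 + 4*p + 3) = (p - 4)*(p + 2)*(p + 3)*(p + 1)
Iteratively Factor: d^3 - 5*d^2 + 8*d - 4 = (d - 1)*(d^2 - 4*d + 4) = (d - 2)*(d - 1)*(d - 2)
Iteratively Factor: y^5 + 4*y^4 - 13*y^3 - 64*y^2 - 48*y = (y - 4)*(y^4 + 8*y^3 + 19*y^2 + 12*y) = y*(y - 4)*(y^3 + 8*y^2 + 19*y + 12) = y*(y - 4)*(y + 1)*(y^2 + 7*y + 12) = y*(y - 4)*(y + 1)*(y + 3)*(y + 4)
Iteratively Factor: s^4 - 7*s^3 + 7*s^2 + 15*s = (s - 5)*(s^3 - 2*s^2 - 3*s) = s*(s - 5)*(s^2 - 2*s - 3) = s*(s - 5)*(s + 1)*(s - 3)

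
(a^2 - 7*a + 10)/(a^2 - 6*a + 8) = (a - 5)/(a - 4)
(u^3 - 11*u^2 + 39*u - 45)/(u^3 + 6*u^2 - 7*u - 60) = (u^2 - 8*u + 15)/(u^2 + 9*u + 20)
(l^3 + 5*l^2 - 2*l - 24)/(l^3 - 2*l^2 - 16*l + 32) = (l + 3)/(l - 4)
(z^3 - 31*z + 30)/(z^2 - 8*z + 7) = (z^2 + z - 30)/(z - 7)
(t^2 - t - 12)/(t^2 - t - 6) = (-t^2 + t + 12)/(-t^2 + t + 6)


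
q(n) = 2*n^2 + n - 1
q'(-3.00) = -11.00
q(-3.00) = 14.00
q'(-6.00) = -23.00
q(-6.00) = 65.00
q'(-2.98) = -10.92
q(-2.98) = 13.78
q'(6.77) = 28.08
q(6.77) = 97.44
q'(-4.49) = -16.96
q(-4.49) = 34.83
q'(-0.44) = -0.76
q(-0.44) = -1.05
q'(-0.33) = -0.32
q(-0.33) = -1.11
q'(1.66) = 7.64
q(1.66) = 6.17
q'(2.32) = 10.28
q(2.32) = 12.08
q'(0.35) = 2.40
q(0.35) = -0.40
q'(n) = 4*n + 1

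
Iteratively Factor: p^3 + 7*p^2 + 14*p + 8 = (p + 1)*(p^2 + 6*p + 8) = (p + 1)*(p + 4)*(p + 2)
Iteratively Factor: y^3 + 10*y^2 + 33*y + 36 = (y + 3)*(y^2 + 7*y + 12) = (y + 3)^2*(y + 4)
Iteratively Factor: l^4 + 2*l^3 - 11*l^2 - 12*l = (l + 1)*(l^3 + l^2 - 12*l) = (l + 1)*(l + 4)*(l^2 - 3*l) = (l - 3)*(l + 1)*(l + 4)*(l)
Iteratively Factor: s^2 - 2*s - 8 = (s - 4)*(s + 2)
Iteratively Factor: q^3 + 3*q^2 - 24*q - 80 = (q + 4)*(q^2 - q - 20) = (q + 4)^2*(q - 5)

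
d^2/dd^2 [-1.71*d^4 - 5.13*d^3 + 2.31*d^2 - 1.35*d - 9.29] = -20.52*d^2 - 30.78*d + 4.62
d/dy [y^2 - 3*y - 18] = 2*y - 3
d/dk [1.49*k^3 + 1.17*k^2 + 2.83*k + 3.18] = 4.47*k^2 + 2.34*k + 2.83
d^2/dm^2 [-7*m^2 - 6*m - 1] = -14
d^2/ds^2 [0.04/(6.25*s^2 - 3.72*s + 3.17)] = (-3.125*s^2 + 1.86*s + 0.04*(12.5*s - 3.72)*(25.0*s - 7.44) - 1.585)/(6.25*s^2 - 3.72*s + 3.17)^3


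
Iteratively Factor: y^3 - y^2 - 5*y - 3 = (y + 1)*(y^2 - 2*y - 3) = (y + 1)^2*(y - 3)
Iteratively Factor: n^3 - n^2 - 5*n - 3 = (n - 3)*(n^2 + 2*n + 1) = (n - 3)*(n + 1)*(n + 1)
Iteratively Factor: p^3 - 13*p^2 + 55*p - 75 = (p - 5)*(p^2 - 8*p + 15) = (p - 5)^2*(p - 3)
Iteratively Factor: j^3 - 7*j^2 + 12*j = (j)*(j^2 - 7*j + 12) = j*(j - 3)*(j - 4)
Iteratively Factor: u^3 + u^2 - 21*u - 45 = (u + 3)*(u^2 - 2*u - 15) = (u - 5)*(u + 3)*(u + 3)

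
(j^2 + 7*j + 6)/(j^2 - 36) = (j + 1)/(j - 6)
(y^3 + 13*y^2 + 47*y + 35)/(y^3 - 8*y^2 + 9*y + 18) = (y^2 + 12*y + 35)/(y^2 - 9*y + 18)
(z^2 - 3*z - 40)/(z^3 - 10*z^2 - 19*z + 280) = 1/(z - 7)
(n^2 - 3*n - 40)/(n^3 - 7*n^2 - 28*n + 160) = 1/(n - 4)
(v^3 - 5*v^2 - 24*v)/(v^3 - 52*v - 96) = v*(v + 3)/(v^2 + 8*v + 12)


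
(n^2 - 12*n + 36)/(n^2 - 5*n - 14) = (-n^2 + 12*n - 36)/(-n^2 + 5*n + 14)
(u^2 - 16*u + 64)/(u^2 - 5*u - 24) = (u - 8)/(u + 3)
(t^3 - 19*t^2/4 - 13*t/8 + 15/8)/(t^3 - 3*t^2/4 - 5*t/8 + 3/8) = (t - 5)/(t - 1)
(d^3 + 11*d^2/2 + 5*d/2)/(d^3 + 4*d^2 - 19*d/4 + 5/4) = 2*d*(2*d + 1)/(4*d^2 - 4*d + 1)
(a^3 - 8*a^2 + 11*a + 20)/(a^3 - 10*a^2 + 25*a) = (a^2 - 3*a - 4)/(a*(a - 5))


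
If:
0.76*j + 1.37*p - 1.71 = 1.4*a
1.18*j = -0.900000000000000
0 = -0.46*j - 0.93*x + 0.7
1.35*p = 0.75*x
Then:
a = -1.02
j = -0.76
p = 0.63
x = 1.13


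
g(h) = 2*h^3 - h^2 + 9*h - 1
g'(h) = 6*h^2 - 2*h + 9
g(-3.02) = -92.39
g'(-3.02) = 69.76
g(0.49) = 3.41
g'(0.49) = 9.46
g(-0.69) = -8.34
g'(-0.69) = 13.24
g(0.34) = 2.02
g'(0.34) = 9.01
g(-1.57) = -25.33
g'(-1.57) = 26.93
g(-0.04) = -1.36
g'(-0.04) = 9.09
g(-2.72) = -73.13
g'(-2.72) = 58.83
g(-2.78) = -76.72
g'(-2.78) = 60.93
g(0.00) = -1.00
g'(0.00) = 9.00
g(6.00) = 449.00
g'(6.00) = 213.00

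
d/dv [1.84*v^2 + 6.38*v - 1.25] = 3.68*v + 6.38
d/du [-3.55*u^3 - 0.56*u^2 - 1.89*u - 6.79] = -10.65*u^2 - 1.12*u - 1.89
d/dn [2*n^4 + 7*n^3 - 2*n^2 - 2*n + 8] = 8*n^3 + 21*n^2 - 4*n - 2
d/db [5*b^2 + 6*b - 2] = 10*b + 6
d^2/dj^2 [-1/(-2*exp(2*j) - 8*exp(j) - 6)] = 2*(-(exp(j) + 1)*(exp(2*j) + 4*exp(j) + 3) + 2*(exp(j) + 2)^2*exp(j))*exp(j)/(exp(2*j) + 4*exp(j) + 3)^3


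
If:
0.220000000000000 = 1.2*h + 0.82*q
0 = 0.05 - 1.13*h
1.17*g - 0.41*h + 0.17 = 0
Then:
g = -0.13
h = 0.04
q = 0.20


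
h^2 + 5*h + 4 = (h + 1)*(h + 4)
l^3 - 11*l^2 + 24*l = l*(l - 8)*(l - 3)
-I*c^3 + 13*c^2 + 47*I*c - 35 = (c + 5*I)*(c + 7*I)*(-I*c + 1)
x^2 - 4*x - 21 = (x - 7)*(x + 3)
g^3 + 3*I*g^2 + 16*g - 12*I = (g - 2*I)*(g - I)*(g + 6*I)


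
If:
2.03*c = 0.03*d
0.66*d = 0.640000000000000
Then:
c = 0.01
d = 0.97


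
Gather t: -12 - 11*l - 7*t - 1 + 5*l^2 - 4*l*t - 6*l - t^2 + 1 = 5*l^2 - 17*l - t^2 + t*(-4*l - 7) - 12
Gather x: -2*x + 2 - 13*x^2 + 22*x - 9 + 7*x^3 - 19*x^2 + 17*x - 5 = 7*x^3 - 32*x^2 + 37*x - 12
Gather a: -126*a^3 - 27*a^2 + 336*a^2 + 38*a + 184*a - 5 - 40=-126*a^3 + 309*a^2 + 222*a - 45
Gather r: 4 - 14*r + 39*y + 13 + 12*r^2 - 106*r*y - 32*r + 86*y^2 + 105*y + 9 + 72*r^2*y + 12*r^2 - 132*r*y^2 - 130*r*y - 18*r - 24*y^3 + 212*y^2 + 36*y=r^2*(72*y + 24) + r*(-132*y^2 - 236*y - 64) - 24*y^3 + 298*y^2 + 180*y + 26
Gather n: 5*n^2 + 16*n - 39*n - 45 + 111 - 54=5*n^2 - 23*n + 12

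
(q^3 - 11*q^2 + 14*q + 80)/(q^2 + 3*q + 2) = (q^2 - 13*q + 40)/(q + 1)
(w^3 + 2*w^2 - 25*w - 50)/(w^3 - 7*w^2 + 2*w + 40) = (w + 5)/(w - 4)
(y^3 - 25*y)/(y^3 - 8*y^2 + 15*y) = (y + 5)/(y - 3)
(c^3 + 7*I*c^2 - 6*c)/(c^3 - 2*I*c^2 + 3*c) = (c + 6*I)/(c - 3*I)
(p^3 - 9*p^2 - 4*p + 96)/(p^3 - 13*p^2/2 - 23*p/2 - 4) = 2*(p^2 - p - 12)/(2*p^2 + 3*p + 1)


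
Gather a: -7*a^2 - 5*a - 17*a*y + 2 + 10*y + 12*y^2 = -7*a^2 + a*(-17*y - 5) + 12*y^2 + 10*y + 2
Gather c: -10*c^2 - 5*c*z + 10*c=-10*c^2 + c*(10 - 5*z)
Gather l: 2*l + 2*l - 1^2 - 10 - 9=4*l - 20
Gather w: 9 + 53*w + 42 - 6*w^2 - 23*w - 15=-6*w^2 + 30*w + 36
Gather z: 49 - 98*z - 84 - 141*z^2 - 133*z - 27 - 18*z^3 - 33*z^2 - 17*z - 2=-18*z^3 - 174*z^2 - 248*z - 64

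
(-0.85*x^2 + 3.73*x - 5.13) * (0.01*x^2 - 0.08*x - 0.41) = -0.0085*x^4 + 0.1053*x^3 - 0.00120000000000003*x^2 - 1.1189*x + 2.1033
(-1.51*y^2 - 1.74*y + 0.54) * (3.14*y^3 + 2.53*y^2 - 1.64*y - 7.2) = -4.7414*y^5 - 9.2839*y^4 - 0.230199999999999*y^3 + 15.0918*y^2 + 11.6424*y - 3.888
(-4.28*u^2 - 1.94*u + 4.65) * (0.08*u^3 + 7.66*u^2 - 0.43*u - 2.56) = -0.3424*u^5 - 32.94*u^4 - 12.648*u^3 + 47.41*u^2 + 2.9669*u - 11.904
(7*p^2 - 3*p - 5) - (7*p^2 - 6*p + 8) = 3*p - 13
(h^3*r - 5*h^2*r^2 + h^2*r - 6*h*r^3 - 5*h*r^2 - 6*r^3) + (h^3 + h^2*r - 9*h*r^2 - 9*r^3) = h^3*r + h^3 - 5*h^2*r^2 + 2*h^2*r - 6*h*r^3 - 14*h*r^2 - 15*r^3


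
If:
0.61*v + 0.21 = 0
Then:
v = -0.34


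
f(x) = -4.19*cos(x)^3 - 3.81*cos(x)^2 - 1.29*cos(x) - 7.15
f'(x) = 12.57*sin(x)*cos(x)^2 + 7.62*sin(x)*cos(x) + 1.29*sin(x)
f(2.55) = -6.31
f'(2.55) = 2.02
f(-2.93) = -5.61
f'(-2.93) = -1.23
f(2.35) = -6.67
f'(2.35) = 1.52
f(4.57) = -7.03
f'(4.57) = -0.46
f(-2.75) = -5.90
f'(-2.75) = -1.90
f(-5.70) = -13.32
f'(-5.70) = 9.04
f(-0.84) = -10.95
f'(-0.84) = -8.92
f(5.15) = -8.70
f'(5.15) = -6.14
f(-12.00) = -13.47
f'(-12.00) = 8.95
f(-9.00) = -5.97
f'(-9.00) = -1.97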